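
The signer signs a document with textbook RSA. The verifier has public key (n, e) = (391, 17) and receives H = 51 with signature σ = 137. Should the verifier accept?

reject

Squares mod 391: σ^1≡137, σ^2≡1, σ^4≡1, σ^8≡1, σ^16≡1
17 = 16 + 1, so σ^17 ≡ 1·137 ≡ 137 (mod 391)
137 ≠ 51, so verification fails.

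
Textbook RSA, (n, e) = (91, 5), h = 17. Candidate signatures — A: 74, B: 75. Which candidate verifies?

B

Candidate A: Squares mod 91: 74^1≡74, 74^2≡16, 74^4≡74; 5 = 4 + 1, so 74^5 ≡ 74·74 ≡ 16 (mod 91)
Candidate B: Squares mod 91: 75^1≡75, 75^2≡74, 75^4≡16; 5 = 4 + 1, so 75^5 ≡ 16·75 ≡ 17 (mod 91)
  → matches h = 17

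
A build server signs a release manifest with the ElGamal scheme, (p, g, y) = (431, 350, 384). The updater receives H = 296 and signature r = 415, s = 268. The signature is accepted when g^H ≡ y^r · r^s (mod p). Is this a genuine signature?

Left side g^H mod p:
350^2 = 122500 ≡ 96
350^4 ≡ 96^2 = 9216 ≡ 165
350^8 ≡ 165^2 = 27225 ≡ 72
350^16 ≡ 72^2 = 5184 ≡ 12
350^32 ≡ 12^2 = 144
350^64 ≡ 144^2 = 20736 ≡ 48
350^128 ≡ 48^2 = 2304 ≡ 149
350^256 ≡ 149^2 = 22201 ≡ 220
296 = 256 + 32 + 8, so 350^296 ≡ 220·144·72 ≡ 108 (mod 431)
Right side y^r · r^s mod p:
384^2 = 147456 ≡ 54
384^4 ≡ 54^2 = 2916 ≡ 330
384^8 ≡ 330^2 = 108900 ≡ 288
384^16 ≡ 288^2 = 82944 ≡ 192
384^32 ≡ 192^2 = 36864 ≡ 229
384^64 ≡ 229^2 = 52441 ≡ 290
384^128 ≡ 290^2 = 84100 ≡ 55
384^256 ≡ 55^2 = 3025 ≡ 8
415 = 256 + 128 + 16 + 8 + 4 + 2 + 1, so 384^415 ≡ 8·55·192·288·330·54·384 ≡ 2 (mod 431)
415^2 = 172225 ≡ 256
415^4 ≡ 256^2 = 65536 ≡ 24
415^8 ≡ 24^2 = 576 ≡ 145
415^16 ≡ 145^2 = 21025 ≡ 337
415^32 ≡ 337^2 = 113569 ≡ 216
415^64 ≡ 216^2 = 46656 ≡ 108
415^128 ≡ 108^2 = 11664 ≡ 27
415^256 ≡ 27^2 = 729 ≡ 298
268 = 256 + 8 + 4, so 415^268 ≡ 298·145·24 ≡ 54 (mod 431)
2·54 = 108 ≡ 108 (mod 431)
108 ≡ 108 (mod 431), so the signature is genuine.

genuine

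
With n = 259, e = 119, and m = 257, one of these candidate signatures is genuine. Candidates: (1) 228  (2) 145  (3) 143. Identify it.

3

Candidate 1: 228^119 mod 259 = 142
Candidate 2: 145^119 mod 259 = 157
Candidate 3: 143^119 mod 259 = 257
  → matches m = 257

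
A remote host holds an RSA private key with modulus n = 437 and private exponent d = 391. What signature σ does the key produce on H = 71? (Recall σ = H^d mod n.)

H^2 ≡ 71^2 = 5041 ≡ 234
H^4 ≡ 234^2 = 54756 ≡ 131
H^8 ≡ 131^2 = 17161 ≡ 118
H^16 ≡ 118^2 = 13924 ≡ 377
H^32 ≡ 377^2 = 142129 ≡ 104
H^64 ≡ 104^2 = 10816 ≡ 328
H^128 ≡ 328^2 = 107584 ≡ 82
H^256 ≡ 82^2 = 6724 ≡ 169
391 = 256 + 128 + 4 + 2 + 1, so H^391 ≡ 169·82·131·234·71 ≡ 363 (mod 437)

363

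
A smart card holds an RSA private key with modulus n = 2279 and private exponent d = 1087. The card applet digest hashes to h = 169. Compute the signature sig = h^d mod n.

1614

h^2 ≡ 169^2 = 28561 ≡ 1213
h^4 ≡ 1213^2 = 1471369 ≡ 1414
h^8 ≡ 1414^2 = 1999396 ≡ 713
h^16 ≡ 713^2 = 508369 ≡ 152
h^32 ≡ 152^2 = 23104 ≡ 314
h^64 ≡ 314^2 = 98596 ≡ 599
h^128 ≡ 599^2 = 358801 ≡ 998
h^256 ≡ 998^2 = 996004 ≡ 81
h^512 ≡ 81^2 = 6561 ≡ 2003
h^1024 ≡ 2003^2 = 4012009 ≡ 969
1087 = 1024 + 32 + 16 + 8 + 4 + 2 + 1, so h^1087 ≡ 969·314·152·713·1414·1213·169 ≡ 1614 (mod 2279)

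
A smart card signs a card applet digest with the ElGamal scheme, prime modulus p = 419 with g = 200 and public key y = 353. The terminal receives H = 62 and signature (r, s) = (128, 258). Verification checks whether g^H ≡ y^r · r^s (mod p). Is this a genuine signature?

genuine

Left side g^H mod p:
200^2 = 40000 ≡ 195
200^4 ≡ 195^2 = 38025 ≡ 315
200^8 ≡ 315^2 = 99225 ≡ 341
200^16 ≡ 341^2 = 116281 ≡ 218
200^32 ≡ 218^2 = 47524 ≡ 177
62 = 32 + 16 + 8 + 4 + 2, so 200^62 ≡ 177·218·341·315·195 ≡ 180 (mod 419)
Right side y^r · r^s mod p:
353^2 = 124609 ≡ 166
353^4 ≡ 166^2 = 27556 ≡ 321
353^8 ≡ 321^2 = 103041 ≡ 386
353^16 ≡ 386^2 = 148996 ≡ 251
353^32 ≡ 251^2 = 63001 ≡ 151
353^64 ≡ 151^2 = 22801 ≡ 175
353^128 ≡ 175^2 = 30625 ≡ 38
128^2 = 16384 ≡ 43
128^4 ≡ 43^2 = 1849 ≡ 173
128^8 ≡ 173^2 = 29929 ≡ 180
128^16 ≡ 180^2 = 32400 ≡ 137
128^32 ≡ 137^2 = 18769 ≡ 333
128^64 ≡ 333^2 = 110889 ≡ 273
128^128 ≡ 273^2 = 74529 ≡ 366
128^256 ≡ 366^2 = 133956 ≡ 295
258 = 256 + 2, so 128^258 ≡ 295·43 ≡ 115 (mod 419)
38·115 = 4370 ≡ 180 (mod 419)
180 ≡ 180 (mod 419), so the signature is genuine.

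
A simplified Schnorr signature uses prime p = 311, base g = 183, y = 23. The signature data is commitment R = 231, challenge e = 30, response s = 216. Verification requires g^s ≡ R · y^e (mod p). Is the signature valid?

invalid

g^s mod p:
183^2 = 33489 ≡ 212
183^4 ≡ 212^2 = 44944 ≡ 160
183^8 ≡ 160^2 = 25600 ≡ 98
183^16 ≡ 98^2 = 9604 ≡ 274
183^32 ≡ 274^2 = 75076 ≡ 125
183^64 ≡ 125^2 = 15625 ≡ 75
183^128 ≡ 75^2 = 5625 ≡ 27
216 = 128 + 64 + 16 + 8, so 183^216 ≡ 27·75·274·98 ≡ 60 (mod 311)
R · y^e mod p:
23^2 = 529 ≡ 218
23^4 ≡ 218^2 = 47524 ≡ 252
23^8 ≡ 252^2 = 63504 ≡ 60
23^16 ≡ 60^2 = 3600 ≡ 179
30 = 16 + 8 + 4 + 2, so 23^30 ≡ 179·60·252·218 ≡ 234 (mod 311)
231·234 = 54054 ≡ 251 (mod 311)
60 ≠ 251; the check fails.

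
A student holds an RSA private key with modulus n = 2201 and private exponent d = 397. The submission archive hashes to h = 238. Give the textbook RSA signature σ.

1406

Squares mod 2201: h^1≡238, h^2≡1619, h^4≡1971, h^8≡76, h^16≡1374, h^32≡1619, h^64≡1971, h^128≡76, h^256≡1374
397 = 256 + 128 + 8 + 4 + 1, so h^397 ≡ 1374·76·76·1971·238 ≡ 1406 (mod 2201)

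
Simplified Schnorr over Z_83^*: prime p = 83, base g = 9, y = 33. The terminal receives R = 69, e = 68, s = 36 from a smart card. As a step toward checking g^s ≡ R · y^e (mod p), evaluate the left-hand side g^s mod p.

30

9^2 = 81
9^4 ≡ 81^2 = 6561 ≡ 4
9^8 ≡ 4^2 = 16
9^16 ≡ 16^2 = 256 ≡ 7
9^32 ≡ 7^2 = 49
36 = 32 + 4, so 9^36 ≡ 49·4 ≡ 30 (mod 83)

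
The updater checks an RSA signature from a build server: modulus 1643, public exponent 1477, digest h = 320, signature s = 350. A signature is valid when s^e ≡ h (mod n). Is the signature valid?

valid

s^1477 mod 1643 = 320
320 = h, so the signature checks out.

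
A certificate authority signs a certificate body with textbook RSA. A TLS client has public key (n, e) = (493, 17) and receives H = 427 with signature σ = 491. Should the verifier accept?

reject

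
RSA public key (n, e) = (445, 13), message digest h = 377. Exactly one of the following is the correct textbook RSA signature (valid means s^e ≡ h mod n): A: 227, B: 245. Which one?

Candidate A: 227^13 mod 445 = 377
  → matches h = 377
Candidate B: 245^13 mod 445 = 395

A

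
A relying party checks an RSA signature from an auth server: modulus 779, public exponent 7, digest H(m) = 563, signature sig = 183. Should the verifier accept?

accept

Squares mod 779: sig^1≡183, sig^2≡771, sig^4≡64
7 = 4 + 2 + 1, so sig^7 ≡ 64·771·183 ≡ 563 (mod 779)
sig^7 mod 779 = 563 matches H(m).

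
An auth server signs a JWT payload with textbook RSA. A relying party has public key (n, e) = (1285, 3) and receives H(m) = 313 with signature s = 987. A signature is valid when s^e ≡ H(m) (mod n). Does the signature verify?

does not verify

s^2 ≡ 987^2 = 974169 ≡ 139
3 = 2 + 1, so s^3 ≡ 139·987 ≡ 983 (mod 1285)
The recovered value 983 does not match the digest 313.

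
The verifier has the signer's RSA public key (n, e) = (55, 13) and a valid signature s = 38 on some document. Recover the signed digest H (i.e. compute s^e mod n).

s^2 ≡ 38^2 = 1444 ≡ 14
s^4 ≡ 14^2 = 196 ≡ 31
s^8 ≡ 31^2 = 961 ≡ 26
13 = 8 + 4 + 1, so s^13 ≡ 26·31·38 ≡ 48 (mod 55)

48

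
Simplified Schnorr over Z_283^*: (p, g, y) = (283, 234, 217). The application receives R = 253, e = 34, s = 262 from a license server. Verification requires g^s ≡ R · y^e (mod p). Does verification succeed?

g^s mod p:
234^2 = 54756 ≡ 137
234^4 ≡ 137^2 = 18769 ≡ 91
234^8 ≡ 91^2 = 8281 ≡ 74
234^16 ≡ 74^2 = 5476 ≡ 99
234^32 ≡ 99^2 = 9801 ≡ 179
234^64 ≡ 179^2 = 32041 ≡ 62
234^128 ≡ 62^2 = 3844 ≡ 165
234^256 ≡ 165^2 = 27225 ≡ 57
262 = 256 + 4 + 2, so 234^262 ≡ 57·91·137 ≡ 6 (mod 283)
R · y^e mod p:
217^2 = 47089 ≡ 111
217^4 ≡ 111^2 = 12321 ≡ 152
217^8 ≡ 152^2 = 23104 ≡ 181
217^16 ≡ 181^2 = 32761 ≡ 216
217^32 ≡ 216^2 = 46656 ≡ 244
34 = 32 + 2, so 217^34 ≡ 244·111 ≡ 199 (mod 283)
253·199 = 50347 ≡ 256 (mod 283)
6 ≠ 256; the check fails.

fails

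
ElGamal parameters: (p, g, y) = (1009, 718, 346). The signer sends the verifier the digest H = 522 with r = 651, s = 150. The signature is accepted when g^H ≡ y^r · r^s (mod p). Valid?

Left side g^H mod p:
718^2 = 515524 ≡ 934
718^4 ≡ 934^2 = 872356 ≡ 580
718^8 ≡ 580^2 = 336400 ≡ 403
718^16 ≡ 403^2 = 162409 ≡ 969
718^32 ≡ 969^2 = 938961 ≡ 591
718^64 ≡ 591^2 = 349281 ≡ 167
718^128 ≡ 167^2 = 27889 ≡ 646
718^256 ≡ 646^2 = 417316 ≡ 599
718^512 ≡ 599^2 = 358801 ≡ 606
522 = 512 + 8 + 2, so 718^522 ≡ 606·403·934 ≡ 27 (mod 1009)
Right side y^r · r^s mod p:
346^2 = 119716 ≡ 654
346^4 ≡ 654^2 = 427716 ≡ 909
346^8 ≡ 909^2 = 826281 ≡ 919
346^16 ≡ 919^2 = 844561 ≡ 28
346^32 ≡ 28^2 = 784
346^64 ≡ 784^2 = 614656 ≡ 175
346^128 ≡ 175^2 = 30625 ≡ 355
346^256 ≡ 355^2 = 126025 ≡ 909
346^512 ≡ 909^2 = 826281 ≡ 919
651 = 512 + 128 + 8 + 2 + 1, so 346^651 ≡ 919·355·919·654·346 ≡ 160 (mod 1009)
651^2 = 423801 ≡ 21
651^4 ≡ 21^2 = 441
651^8 ≡ 441^2 = 194481 ≡ 753
651^16 ≡ 753^2 = 567009 ≡ 960
651^32 ≡ 960^2 = 921600 ≡ 383
651^64 ≡ 383^2 = 146689 ≡ 384
651^128 ≡ 384^2 = 147456 ≡ 142
150 = 128 + 16 + 4 + 2, so 651^150 ≡ 142·960·441·21 ≡ 738 (mod 1009)
160·738 = 118080 ≡ 27 (mod 1009)
27 ≡ 27 (mod 1009), so the signature is genuine.

yes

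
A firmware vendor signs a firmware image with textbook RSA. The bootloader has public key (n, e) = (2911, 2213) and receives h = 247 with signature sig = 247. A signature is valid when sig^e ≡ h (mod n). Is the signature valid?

valid

sig^2 ≡ 247^2 = 61009 ≡ 2789
sig^4 ≡ 2789^2 = 7778521 ≡ 329
sig^8 ≡ 329^2 = 108241 ≡ 534
sig^16 ≡ 534^2 = 285156 ≡ 2789
sig^32 ≡ 2789^2 = 7778521 ≡ 329
sig^64 ≡ 329^2 = 108241 ≡ 534
sig^128 ≡ 534^2 = 285156 ≡ 2789
sig^256 ≡ 2789^2 = 7778521 ≡ 329
sig^512 ≡ 329^2 = 108241 ≡ 534
sig^1024 ≡ 534^2 = 285156 ≡ 2789
sig^2048 ≡ 2789^2 = 7778521 ≡ 329
2213 = 2048 + 128 + 32 + 4 + 1, so sig^2213 ≡ 329·2789·329·329·247 ≡ 247 (mod 2911)
sig^2213 mod 2911 = 247 matches h.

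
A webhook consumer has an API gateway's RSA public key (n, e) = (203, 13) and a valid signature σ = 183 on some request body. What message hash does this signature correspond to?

σ^2 ≡ 183^2 = 33489 ≡ 197
σ^4 ≡ 197^2 = 38809 ≡ 36
σ^8 ≡ 36^2 = 1296 ≡ 78
13 = 8 + 4 + 1, so σ^13 ≡ 78·36·183 ≡ 71 (mod 203)

71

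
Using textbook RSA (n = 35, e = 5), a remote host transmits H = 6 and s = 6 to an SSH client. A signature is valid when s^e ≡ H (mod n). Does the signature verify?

verifies

s^2 ≡ 6^2 = 36 ≡ 1
s^4 ≡ 1^2 = 1
5 = 4 + 1, so s^5 ≡ 1·6 ≡ 6 (mod 35)
s^5 mod 35 = 6 matches H.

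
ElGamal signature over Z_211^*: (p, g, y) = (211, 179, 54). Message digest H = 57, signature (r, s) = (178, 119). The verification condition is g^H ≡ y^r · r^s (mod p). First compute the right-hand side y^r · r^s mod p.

Squares mod 211: 54^1≡54, 54^2≡173, 54^4≡178, 54^8≡34, 54^16≡101, 54^32≡73, 54^64≡54, 54^128≡173
178 = 128 + 32 + 16 + 2, so 54^178 ≡ 173·73·101·173 ≡ 185 (mod 211)
Squares mod 211: 178^1≡178, 178^2≡34, 178^4≡101, 178^8≡73, 178^16≡54, 178^32≡173, 178^64≡178
119 = 64 + 32 + 16 + 4 + 2 + 1, so 178^119 ≡ 178·173·54·101·34·178 ≡ 14 (mod 211)
y^r · r^s ≡ 185·14 = 2590 ≡ 58 (mod 211)

58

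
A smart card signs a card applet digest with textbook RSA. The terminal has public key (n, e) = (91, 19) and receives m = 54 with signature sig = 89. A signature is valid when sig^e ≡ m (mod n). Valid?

yes

sig^2 ≡ 89^2 = 7921 ≡ 4
sig^4 ≡ 4^2 = 16
sig^8 ≡ 16^2 = 256 ≡ 74
sig^16 ≡ 74^2 = 5476 ≡ 16
19 = 16 + 2 + 1, so sig^19 ≡ 16·4·89 ≡ 54 (mod 91)
54 = m, so the signature checks out.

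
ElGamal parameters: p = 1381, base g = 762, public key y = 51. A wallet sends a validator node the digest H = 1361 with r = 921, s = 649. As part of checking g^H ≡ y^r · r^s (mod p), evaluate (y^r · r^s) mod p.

51^2 = 2601 ≡ 1220
51^4 ≡ 1220^2 = 1488400 ≡ 1063
51^8 ≡ 1063^2 = 1129969 ≡ 311
51^16 ≡ 311^2 = 96721 ≡ 51
51^32 ≡ 51^2 = 2601 ≡ 1220
51^64 ≡ 1220^2 = 1488400 ≡ 1063
51^128 ≡ 1063^2 = 1129969 ≡ 311
51^256 ≡ 311^2 = 96721 ≡ 51
51^512 ≡ 51^2 = 2601 ≡ 1220
921 = 512 + 256 + 128 + 16 + 8 + 1, so 51^921 ≡ 1220·51·311·51·311·51 ≡ 101 (mod 1381)
921^2 = 848241 ≡ 307
921^4 ≡ 307^2 = 94249 ≡ 341
921^8 ≡ 341^2 = 116281 ≡ 277
921^16 ≡ 277^2 = 76729 ≡ 774
921^32 ≡ 774^2 = 599076 ≡ 1103
921^64 ≡ 1103^2 = 1216609 ≡ 1329
921^128 ≡ 1329^2 = 1766241 ≡ 1323
921^256 ≡ 1323^2 = 1750329 ≡ 602
921^512 ≡ 602^2 = 362404 ≡ 582
649 = 512 + 128 + 8 + 1, so 921^649 ≡ 582·1323·277·921 ≡ 113 (mod 1381)
y^r · r^s ≡ 101·113 = 11413 ≡ 365 (mod 1381)

365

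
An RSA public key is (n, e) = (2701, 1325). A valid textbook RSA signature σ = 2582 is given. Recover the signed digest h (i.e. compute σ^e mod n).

976

Squares mod 2701: σ^1≡2582, σ^2≡656, σ^4≡877, σ^8≡2045, σ^16≡877, σ^32≡2045, σ^64≡877, σ^128≡2045, σ^256≡877, σ^512≡2045, σ^1024≡877
1325 = 1024 + 256 + 32 + 8 + 4 + 1, so σ^1325 ≡ 877·877·2045·2045·877·2582 ≡ 976 (mod 2701)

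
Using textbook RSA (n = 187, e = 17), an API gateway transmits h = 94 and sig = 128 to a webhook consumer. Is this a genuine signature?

Squares mod 187: sig^1≡128, sig^2≡115, sig^4≡135, sig^8≡86, sig^16≡103
17 = 16 + 1, so sig^17 ≡ 103·128 ≡ 94 (mod 187)
sig^17 mod 187 = 94 matches h.

genuine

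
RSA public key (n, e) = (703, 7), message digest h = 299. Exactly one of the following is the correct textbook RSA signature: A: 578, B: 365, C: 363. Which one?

Candidate A: Squares mod 703: 578^1≡578, 578^2≡159, 578^4≡676; 7 = 4 + 2 + 1, so 578^7 ≡ 676·159·578 ≡ 236 (mod 703)
Candidate B: Squares mod 703: 365^1≡365, 365^2≡358, 365^4≡218; 7 = 4 + 2 + 1, so 365^7 ≡ 218·358·365 ≡ 500 (mod 703)
Candidate C: Squares mod 703: 363^1≡363, 363^2≡308, 363^4≡662; 7 = 4 + 2 + 1, so 363^7 ≡ 662·308·363 ≡ 299 (mod 703)
  → matches h = 299

C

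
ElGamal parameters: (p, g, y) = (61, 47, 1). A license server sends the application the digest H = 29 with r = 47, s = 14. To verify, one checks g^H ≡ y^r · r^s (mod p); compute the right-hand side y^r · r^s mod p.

1^2 = 1
1^4 ≡ 1^2 = 1
1^8 ≡ 1^2 = 1
1^16 ≡ 1^2 = 1
1^32 ≡ 1^2 = 1
47 = 32 + 8 + 4 + 2 + 1, so 1^47 ≡ 1·1·1·1·1 ≡ 1 (mod 61)
47^2 = 2209 ≡ 13
47^4 ≡ 13^2 = 169 ≡ 47
47^8 ≡ 47^2 = 2209 ≡ 13
14 = 8 + 4 + 2, so 47^14 ≡ 13·47·13 ≡ 13 (mod 61)
y^r · r^s ≡ 1·13 = 13 ≡ 13 (mod 61)

13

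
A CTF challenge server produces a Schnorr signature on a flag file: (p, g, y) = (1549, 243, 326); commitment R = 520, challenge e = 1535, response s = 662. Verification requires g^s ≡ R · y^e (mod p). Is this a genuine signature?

forged

g^s mod p:
243^2 = 59049 ≡ 187
243^4 ≡ 187^2 = 34969 ≡ 891
243^8 ≡ 891^2 = 793881 ≡ 793
243^16 ≡ 793^2 = 628849 ≡ 1504
243^32 ≡ 1504^2 = 2262016 ≡ 476
243^64 ≡ 476^2 = 226576 ≡ 422
243^128 ≡ 422^2 = 178084 ≡ 1498
243^256 ≡ 1498^2 = 2244004 ≡ 1052
243^512 ≡ 1052^2 = 1106704 ≡ 718
662 = 512 + 128 + 16 + 4 + 2, so 243^662 ≡ 718·1498·1504·891·187 ≡ 92 (mod 1549)
R · y^e mod p:
326^2 = 106276 ≡ 944
326^4 ≡ 944^2 = 891136 ≡ 461
326^8 ≡ 461^2 = 212521 ≡ 308
326^16 ≡ 308^2 = 94864 ≡ 375
326^32 ≡ 375^2 = 140625 ≡ 1215
326^64 ≡ 1215^2 = 1476225 ≡ 28
326^128 ≡ 28^2 = 784
326^256 ≡ 784^2 = 614656 ≡ 1252
326^512 ≡ 1252^2 = 1567504 ≡ 1465
326^1024 ≡ 1465^2 = 2146225 ≡ 860
1535 = 1024 + 256 + 128 + 64 + 32 + 16 + 8 + 4 + 2 + 1, so 326^1535 ≡ 860·1252·784·28·1215·375·308·461·944·326 ≡ 73 (mod 1549)
520·73 = 37960 ≡ 784 (mod 1549)
92 ≠ 784; the check fails.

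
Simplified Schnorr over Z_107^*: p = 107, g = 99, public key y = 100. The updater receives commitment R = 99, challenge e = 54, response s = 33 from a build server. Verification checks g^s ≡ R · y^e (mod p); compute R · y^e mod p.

Squares mod 107: 100^1≡100, 100^2≡49, 100^4≡47, 100^8≡69, 100^16≡53, 100^32≡27
54 = 32 + 16 + 4 + 2, so 100^54 ≡ 27·53·47·49 ≡ 100 (mod 107)
R · y^e ≡ 99·100 = 9900 ≡ 56 (mod 107)

56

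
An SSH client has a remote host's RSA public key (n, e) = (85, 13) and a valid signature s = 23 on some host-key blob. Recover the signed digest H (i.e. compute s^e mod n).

78

s^2 ≡ 23^2 = 529 ≡ 19
s^4 ≡ 19^2 = 361 ≡ 21
s^8 ≡ 21^2 = 441 ≡ 16
13 = 8 + 4 + 1, so s^13 ≡ 16·21·23 ≡ 78 (mod 85)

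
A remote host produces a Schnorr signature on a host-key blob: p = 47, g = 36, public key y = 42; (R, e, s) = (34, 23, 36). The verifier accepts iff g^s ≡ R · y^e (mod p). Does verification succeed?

g^s mod p:
Squares mod 47: 36^1≡36, 36^2≡27, 36^4≡24, 36^8≡12, 36^16≡3, 36^32≡9
36 = 32 + 4, so 36^36 ≡ 9·24 ≡ 28 (mod 47)
R · y^e mod p:
Squares mod 47: 42^1≡42, 42^2≡25, 42^4≡14, 42^8≡8, 42^16≡17
23 = 16 + 4 + 2 + 1, so 42^23 ≡ 17·14·25·42 ≡ 1 (mod 47)
34·1 = 34 ≡ 34 (mod 47)
28 ≠ 34; the check fails.

fails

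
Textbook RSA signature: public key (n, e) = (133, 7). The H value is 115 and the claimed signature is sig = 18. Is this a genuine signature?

forged

sig^2 ≡ 18^2 = 324 ≡ 58
sig^4 ≡ 58^2 = 3364 ≡ 39
7 = 4 + 2 + 1, so sig^7 ≡ 39·58·18 ≡ 18 (mod 133)
The recovered value 18 does not match the digest 115.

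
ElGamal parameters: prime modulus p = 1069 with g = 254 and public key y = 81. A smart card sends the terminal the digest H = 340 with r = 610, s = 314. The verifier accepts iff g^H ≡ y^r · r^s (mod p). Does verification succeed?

Left side g^H mod p:
254^2 = 64516 ≡ 376
254^4 ≡ 376^2 = 141376 ≡ 268
254^8 ≡ 268^2 = 71824 ≡ 201
254^16 ≡ 201^2 = 40401 ≡ 848
254^32 ≡ 848^2 = 719104 ≡ 736
254^64 ≡ 736^2 = 541696 ≡ 782
254^128 ≡ 782^2 = 611524 ≡ 56
254^256 ≡ 56^2 = 3136 ≡ 998
340 = 256 + 64 + 16 + 4, so 254^340 ≡ 998·782·848·268 ≡ 285 (mod 1069)
Right side y^r · r^s mod p:
81^2 = 6561 ≡ 147
81^4 ≡ 147^2 = 21609 ≡ 229
81^8 ≡ 229^2 = 52441 ≡ 60
81^16 ≡ 60^2 = 3600 ≡ 393
81^32 ≡ 393^2 = 154449 ≡ 513
81^64 ≡ 513^2 = 263169 ≡ 195
81^128 ≡ 195^2 = 38025 ≡ 610
81^256 ≡ 610^2 = 372100 ≡ 88
81^512 ≡ 88^2 = 7744 ≡ 261
610 = 512 + 64 + 32 + 2, so 81^610 ≡ 261·195·513·147 ≡ 386 (mod 1069)
610^2 = 372100 ≡ 88
610^4 ≡ 88^2 = 7744 ≡ 261
610^8 ≡ 261^2 = 68121 ≡ 774
610^16 ≡ 774^2 = 599076 ≡ 436
610^32 ≡ 436^2 = 190096 ≡ 883
610^64 ≡ 883^2 = 779689 ≡ 388
610^128 ≡ 388^2 = 150544 ≡ 884
610^256 ≡ 884^2 = 781456 ≡ 17
314 = 256 + 32 + 16 + 8 + 2, so 610^314 ≡ 17·883·436·774·88 ≡ 540 (mod 1069)
386·540 = 208440 ≡ 1054 (mod 1069)
285 ≠ 1054, so verification fails.

fails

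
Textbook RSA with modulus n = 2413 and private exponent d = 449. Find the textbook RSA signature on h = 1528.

639

h^2 ≡ 1528^2 = 2334784 ≡ 1413
h^4 ≡ 1413^2 = 1996569 ≡ 1018
h^8 ≡ 1018^2 = 1036324 ≡ 1147
h^16 ≡ 1147^2 = 1315609 ≡ 524
h^32 ≡ 524^2 = 274576 ≡ 1907
h^64 ≡ 1907^2 = 3636649 ≡ 258
h^128 ≡ 258^2 = 66564 ≡ 1413
h^256 ≡ 1413^2 = 1996569 ≡ 1018
449 = 256 + 128 + 64 + 1, so h^449 ≡ 1018·1413·258·1528 ≡ 639 (mod 2413)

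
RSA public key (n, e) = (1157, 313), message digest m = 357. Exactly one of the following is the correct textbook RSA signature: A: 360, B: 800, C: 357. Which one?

C

Candidate A: Squares mod 1157: 360^1≡360, 360^2≡16, 360^4≡256, 360^8≡744, 360^16≡490, 360^32≡601, 360^64≡217, 360^128≡809, 360^256≡776; 313 = 256 + 32 + 16 + 8 + 1, so 360^313 ≡ 776·601·490·744·360 ≡ 490 (mod 1157)
Candidate B: Squares mod 1157: 800^1≡800, 800^2≡179, 800^4≡802, 800^8≡1069, 800^16≡802, 800^32≡1069, 800^64≡802, 800^128≡1069, 800^256≡802; 313 = 256 + 32 + 16 + 8 + 1, so 800^313 ≡ 802·1069·802·1069·800 ≡ 800 (mod 1157)
Candidate C: Squares mod 1157: 357^1≡357, 357^2≡179, 357^4≡802, 357^8≡1069, 357^16≡802, 357^32≡1069, 357^64≡802, 357^128≡1069, 357^256≡802; 313 = 256 + 32 + 16 + 8 + 1, so 357^313 ≡ 802·1069·802·1069·357 ≡ 357 (mod 1157)
  → matches m = 357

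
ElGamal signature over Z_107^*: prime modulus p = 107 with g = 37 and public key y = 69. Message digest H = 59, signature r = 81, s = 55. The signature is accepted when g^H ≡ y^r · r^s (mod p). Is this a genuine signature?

genuine

Left side g^H mod p:
37^2 = 1369 ≡ 85
37^4 ≡ 85^2 = 7225 ≡ 56
37^8 ≡ 56^2 = 3136 ≡ 33
37^16 ≡ 33^2 = 1089 ≡ 19
37^32 ≡ 19^2 = 361 ≡ 40
59 = 32 + 16 + 8 + 2 + 1, so 37^59 ≡ 40·19·33·85·37 ≡ 52 (mod 107)
Right side y^r · r^s mod p:
69^2 = 4761 ≡ 53
69^4 ≡ 53^2 = 2809 ≡ 27
69^8 ≡ 27^2 = 729 ≡ 87
69^16 ≡ 87^2 = 7569 ≡ 79
69^32 ≡ 79^2 = 6241 ≡ 35
69^64 ≡ 35^2 = 1225 ≡ 48
81 = 64 + 16 + 1, so 69^81 ≡ 48·79·69 ≡ 33 (mod 107)
81^2 = 6561 ≡ 34
81^4 ≡ 34^2 = 1156 ≡ 86
81^8 ≡ 86^2 = 7396 ≡ 13
81^16 ≡ 13^2 = 169 ≡ 62
81^32 ≡ 62^2 = 3844 ≡ 99
55 = 32 + 16 + 4 + 2 + 1, so 81^55 ≡ 99·62·86·34·81 ≡ 34 (mod 107)
33·34 = 1122 ≡ 52 (mod 107)
52 ≡ 52 (mod 107), so the signature is genuine.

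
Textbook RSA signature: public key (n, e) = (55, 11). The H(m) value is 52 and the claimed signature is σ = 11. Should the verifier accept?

reject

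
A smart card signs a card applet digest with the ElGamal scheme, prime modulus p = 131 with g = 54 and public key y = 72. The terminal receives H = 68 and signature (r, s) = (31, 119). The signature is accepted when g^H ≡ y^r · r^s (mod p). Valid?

no

Left side g^H mod p:
54^2 = 2916 ≡ 34
54^4 ≡ 34^2 = 1156 ≡ 108
54^8 ≡ 108^2 = 11664 ≡ 5
54^16 ≡ 5^2 = 25
54^32 ≡ 25^2 = 625 ≡ 101
54^64 ≡ 101^2 = 10201 ≡ 114
68 = 64 + 4, so 54^68 ≡ 114·108 ≡ 129 (mod 131)
Right side y^r · r^s mod p:
72^2 = 5184 ≡ 75
72^4 ≡ 75^2 = 5625 ≡ 123
72^8 ≡ 123^2 = 15129 ≡ 64
72^16 ≡ 64^2 = 4096 ≡ 35
31 = 16 + 8 + 4 + 2 + 1, so 72^31 ≡ 35·64·123·75·72 ≡ 128 (mod 131)
31^2 = 961 ≡ 44
31^4 ≡ 44^2 = 1936 ≡ 102
31^8 ≡ 102^2 = 10404 ≡ 55
31^16 ≡ 55^2 = 3025 ≡ 12
31^32 ≡ 12^2 = 144 ≡ 13
31^64 ≡ 13^2 = 169 ≡ 38
119 = 64 + 32 + 16 + 4 + 2 + 1, so 31^119 ≡ 38·13·12·102·44·31 ≡ 67 (mod 131)
128·67 = 8576 ≡ 61 (mod 131)
129 ≠ 61, so verification fails.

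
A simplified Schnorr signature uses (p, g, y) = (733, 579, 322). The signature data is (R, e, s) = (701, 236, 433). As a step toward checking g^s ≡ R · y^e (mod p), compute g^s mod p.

546

Squares mod 733: 579^1≡579, 579^2≡260, 579^4≡164, 579^8≡508, 579^16≡48, 579^32≡105, 579^64≡30, 579^128≡167, 579^256≡35
433 = 256 + 128 + 32 + 16 + 1, so 579^433 ≡ 35·167·105·48·579 ≡ 546 (mod 733)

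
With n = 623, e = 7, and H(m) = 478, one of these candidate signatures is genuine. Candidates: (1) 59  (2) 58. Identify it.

2

Candidate 1: Squares mod 623: 59^1≡59, 59^2≡366, 59^4≡11; 7 = 4 + 2 + 1, so 59^7 ≡ 11·366·59 ≡ 171 (mod 623)
Candidate 2: Squares mod 623: 58^1≡58, 58^2≡249, 58^4≡324; 7 = 4 + 2 + 1, so 58^7 ≡ 324·249·58 ≡ 478 (mod 623)
  → matches H(m) = 478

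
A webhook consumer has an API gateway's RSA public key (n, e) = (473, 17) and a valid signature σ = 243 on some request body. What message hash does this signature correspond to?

89

σ^2 ≡ 243^2 = 59049 ≡ 397
σ^4 ≡ 397^2 = 157609 ≡ 100
σ^8 ≡ 100^2 = 10000 ≡ 67
σ^16 ≡ 67^2 = 4489 ≡ 232
17 = 16 + 1, so σ^17 ≡ 232·243 ≡ 89 (mod 473)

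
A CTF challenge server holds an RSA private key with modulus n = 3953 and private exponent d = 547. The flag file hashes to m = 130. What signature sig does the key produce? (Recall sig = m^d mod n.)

3516

m^547 mod 3953 = 3516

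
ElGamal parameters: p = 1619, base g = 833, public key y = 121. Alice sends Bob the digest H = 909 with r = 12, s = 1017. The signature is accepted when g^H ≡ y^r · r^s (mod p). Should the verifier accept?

reject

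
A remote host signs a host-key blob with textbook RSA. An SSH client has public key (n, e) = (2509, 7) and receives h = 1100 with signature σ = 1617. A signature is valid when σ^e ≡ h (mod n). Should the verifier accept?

σ^2 ≡ 1617^2 = 2614689 ≡ 311
σ^4 ≡ 311^2 = 96721 ≡ 1379
7 = 4 + 2 + 1, so σ^7 ≡ 1379·311·1617 ≡ 1100 (mod 2509)
Since 1100 equals the digest 1100, verification succeeds.

accept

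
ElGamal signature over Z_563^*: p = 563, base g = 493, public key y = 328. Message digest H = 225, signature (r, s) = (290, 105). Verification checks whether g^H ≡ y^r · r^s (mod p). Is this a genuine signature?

Left side g^H mod p:
493^2 = 243049 ≡ 396
493^4 ≡ 396^2 = 156816 ≡ 302
493^8 ≡ 302^2 = 91204 ≡ 561
493^16 ≡ 561^2 = 314721 ≡ 4
493^32 ≡ 4^2 = 16
493^64 ≡ 16^2 = 256
493^128 ≡ 256^2 = 65536 ≡ 228
225 = 128 + 64 + 32 + 1, so 493^225 ≡ 228·256·16·493 ≡ 22 (mod 563)
Right side y^r · r^s mod p:
328^2 = 107584 ≡ 51
328^4 ≡ 51^2 = 2601 ≡ 349
328^8 ≡ 349^2 = 121801 ≡ 193
328^16 ≡ 193^2 = 37249 ≡ 91
328^32 ≡ 91^2 = 8281 ≡ 399
328^64 ≡ 399^2 = 159201 ≡ 435
328^128 ≡ 435^2 = 189225 ≡ 57
328^256 ≡ 57^2 = 3249 ≡ 434
290 = 256 + 32 + 2, so 328^290 ≡ 434·399·51 ≡ 248 (mod 563)
290^2 = 84100 ≡ 213
290^4 ≡ 213^2 = 45369 ≡ 329
290^8 ≡ 329^2 = 108241 ≡ 145
290^16 ≡ 145^2 = 21025 ≡ 194
290^32 ≡ 194^2 = 37636 ≡ 478
290^64 ≡ 478^2 = 228484 ≡ 469
105 = 64 + 32 + 8 + 1, so 290^105 ≡ 469·478·145·290 ≡ 242 (mod 563)
248·242 = 60016 ≡ 338 (mod 563)
22 ≠ 338, so verification fails.

forged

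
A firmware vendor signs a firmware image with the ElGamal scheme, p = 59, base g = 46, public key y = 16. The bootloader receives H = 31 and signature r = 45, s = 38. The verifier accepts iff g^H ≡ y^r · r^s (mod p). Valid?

yes

Left side g^H mod p:
46^2 = 2116 ≡ 51
46^4 ≡ 51^2 = 2601 ≡ 5
46^8 ≡ 5^2 = 25
46^16 ≡ 25^2 = 625 ≡ 35
31 = 16 + 8 + 4 + 2 + 1, so 46^31 ≡ 35·25·5·51·46 ≡ 51 (mod 59)
Right side y^r · r^s mod p:
16^2 = 256 ≡ 20
16^4 ≡ 20^2 = 400 ≡ 46
16^8 ≡ 46^2 = 2116 ≡ 51
16^16 ≡ 51^2 = 2601 ≡ 5
16^32 ≡ 5^2 = 25
45 = 32 + 8 + 4 + 1, so 16^45 ≡ 25·51·46·16 ≡ 5 (mod 59)
45^2 = 2025 ≡ 19
45^4 ≡ 19^2 = 361 ≡ 7
45^8 ≡ 7^2 = 49
45^16 ≡ 49^2 = 2401 ≡ 41
45^32 ≡ 41^2 = 1681 ≡ 29
38 = 32 + 4 + 2, so 45^38 ≡ 29·7·19 ≡ 22 (mod 59)
5·22 = 110 ≡ 51 (mod 59)
51 ≡ 51 (mod 59), so the signature is genuine.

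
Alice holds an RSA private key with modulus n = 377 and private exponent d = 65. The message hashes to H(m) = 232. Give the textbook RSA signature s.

319

Squares mod 377: (H(m))^1≡232, (H(m))^2≡290, (H(m))^4≡29, (H(m))^8≡87, (H(m))^16≡29, (H(m))^32≡87, (H(m))^64≡29
65 = 64 + 1, so (H(m))^65 ≡ 29·232 ≡ 319 (mod 377)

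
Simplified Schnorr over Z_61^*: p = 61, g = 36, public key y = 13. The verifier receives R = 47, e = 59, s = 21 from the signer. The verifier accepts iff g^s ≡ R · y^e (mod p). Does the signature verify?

g^s mod p:
36^21 mod 61 = 41
R · y^e mod p:
13^59 mod 61 = 47
47·47 = 2209 ≡ 13 (mod 61)
41 ≠ 13; the check fails.

does not verify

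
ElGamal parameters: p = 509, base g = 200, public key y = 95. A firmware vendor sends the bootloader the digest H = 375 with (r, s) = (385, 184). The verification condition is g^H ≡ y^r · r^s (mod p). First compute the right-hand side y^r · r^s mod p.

95^2 = 9025 ≡ 372
95^4 ≡ 372^2 = 138384 ≡ 445
95^8 ≡ 445^2 = 198025 ≡ 24
95^16 ≡ 24^2 = 576 ≡ 67
95^32 ≡ 67^2 = 4489 ≡ 417
95^64 ≡ 417^2 = 173889 ≡ 320
95^128 ≡ 320^2 = 102400 ≡ 91
95^256 ≡ 91^2 = 8281 ≡ 137
385 = 256 + 128 + 1, so 95^385 ≡ 137·91·95 ≡ 431 (mod 509)
385^2 = 148225 ≡ 106
385^4 ≡ 106^2 = 11236 ≡ 38
385^8 ≡ 38^2 = 1444 ≡ 426
385^16 ≡ 426^2 = 181476 ≡ 272
385^32 ≡ 272^2 = 73984 ≡ 179
385^64 ≡ 179^2 = 32041 ≡ 483
385^128 ≡ 483^2 = 233289 ≡ 167
184 = 128 + 32 + 16 + 8, so 385^184 ≡ 167·179·272·426 ≡ 408 (mod 509)
y^r · r^s ≡ 431·408 = 175848 ≡ 243 (mod 509)

243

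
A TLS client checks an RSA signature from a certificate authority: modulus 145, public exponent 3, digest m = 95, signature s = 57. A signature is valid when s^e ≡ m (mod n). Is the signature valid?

invalid

s^2 ≡ 57^2 = 3249 ≡ 59
3 = 2 + 1, so s^3 ≡ 59·57 ≡ 28 (mod 145)
28 ≠ 95, so verification fails.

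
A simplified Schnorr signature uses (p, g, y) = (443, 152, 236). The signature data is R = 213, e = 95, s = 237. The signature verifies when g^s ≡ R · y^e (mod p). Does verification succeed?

g^s mod p:
Squares mod 443: 152^1≡152, 152^2≡68, 152^4≡194, 152^8≡424, 152^16≡361, 152^32≡79, 152^64≡39, 152^128≡192
237 = 128 + 64 + 32 + 8 + 4 + 1, so 152^237 ≡ 192·39·79·424·194·152 ≡ 361 (mod 443)
R · y^e mod p:
Squares mod 443: 236^1≡236, 236^2≡321, 236^4≡265, 236^8≡231, 236^16≡201, 236^32≡88, 236^64≡213
95 = 64 + 16 + 8 + 4 + 2 + 1, so 236^95 ≡ 213·201·231·265·321·236 ≡ 147 (mod 443)
213·147 = 31311 ≡ 301 (mod 443)
361 ≠ 301; the check fails.

fails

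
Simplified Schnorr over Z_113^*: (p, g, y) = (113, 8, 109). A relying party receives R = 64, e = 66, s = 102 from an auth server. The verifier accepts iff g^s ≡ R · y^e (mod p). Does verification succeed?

passes

g^s mod p:
8^2 = 64
8^4 ≡ 64^2 = 4096 ≡ 28
8^8 ≡ 28^2 = 784 ≡ 106
8^16 ≡ 106^2 = 11236 ≡ 49
8^32 ≡ 49^2 = 2401 ≡ 28
8^64 ≡ 28^2 = 784 ≡ 106
102 = 64 + 32 + 4 + 2, so 8^102 ≡ 106·28·28·64 ≡ 85 (mod 113)
R · y^e mod p:
109^2 = 11881 ≡ 16
109^4 ≡ 16^2 = 256 ≡ 30
109^8 ≡ 30^2 = 900 ≡ 109
109^16 ≡ 109^2 = 11881 ≡ 16
109^32 ≡ 16^2 = 256 ≡ 30
109^64 ≡ 30^2 = 900 ≡ 109
66 = 64 + 2, so 109^66 ≡ 109·16 ≡ 49 (mod 113)
64·49 = 3136 ≡ 85 (mod 113)
85 ≡ 85 (mod 113); signature holds.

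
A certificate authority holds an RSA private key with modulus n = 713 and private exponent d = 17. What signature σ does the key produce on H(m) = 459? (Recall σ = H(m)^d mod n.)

160

(H(m))^17 mod 713 = 160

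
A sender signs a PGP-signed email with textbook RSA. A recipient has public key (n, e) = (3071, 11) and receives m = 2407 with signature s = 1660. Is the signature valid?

invalid

s^2 ≡ 1660^2 = 2755600 ≡ 913
s^4 ≡ 913^2 = 833569 ≡ 1328
s^8 ≡ 1328^2 = 1763584 ≡ 830
11 = 8 + 2 + 1, so s^11 ≡ 830·913·1660 ≡ 664 (mod 3071)
s^11 mod 3071 = 664, but m = 2407.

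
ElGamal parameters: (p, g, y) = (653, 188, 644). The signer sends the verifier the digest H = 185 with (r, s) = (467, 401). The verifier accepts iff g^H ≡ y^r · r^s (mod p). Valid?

Left side g^H mod p:
188^2 = 35344 ≡ 82
188^4 ≡ 82^2 = 6724 ≡ 194
188^8 ≡ 194^2 = 37636 ≡ 415
188^16 ≡ 415^2 = 172225 ≡ 486
188^32 ≡ 486^2 = 236196 ≡ 463
188^64 ≡ 463^2 = 214369 ≡ 185
188^128 ≡ 185^2 = 34225 ≡ 269
185 = 128 + 32 + 16 + 8 + 1, so 188^185 ≡ 269·463·486·415·188 ≡ 232 (mod 653)
Right side y^r · r^s mod p:
644^2 = 414736 ≡ 81
644^4 ≡ 81^2 = 6561 ≡ 31
644^8 ≡ 31^2 = 961 ≡ 308
644^16 ≡ 308^2 = 94864 ≡ 179
644^32 ≡ 179^2 = 32041 ≡ 44
644^64 ≡ 44^2 = 1936 ≡ 630
644^128 ≡ 630^2 = 396900 ≡ 529
644^256 ≡ 529^2 = 279841 ≡ 357
467 = 256 + 128 + 64 + 16 + 2 + 1, so 644^467 ≡ 357·529·630·179·81·644 ≡ 567 (mod 653)
467^2 = 218089 ≡ 640
467^4 ≡ 640^2 = 409600 ≡ 169
467^8 ≡ 169^2 = 28561 ≡ 482
467^16 ≡ 482^2 = 232324 ≡ 509
467^32 ≡ 509^2 = 259081 ≡ 493
467^64 ≡ 493^2 = 243049 ≡ 133
467^128 ≡ 133^2 = 17689 ≡ 58
467^256 ≡ 58^2 = 3364 ≡ 99
401 = 256 + 128 + 16 + 1, so 467^401 ≡ 99·58·509·467 ≡ 474 (mod 653)
567·474 = 268758 ≡ 375 (mod 653)
232 ≠ 375, so verification fails.

no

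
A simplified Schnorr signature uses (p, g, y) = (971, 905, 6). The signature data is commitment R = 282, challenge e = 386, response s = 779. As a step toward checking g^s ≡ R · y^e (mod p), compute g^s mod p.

905^2 = 819025 ≡ 472
905^4 ≡ 472^2 = 222784 ≡ 425
905^8 ≡ 425^2 = 180625 ≡ 19
905^16 ≡ 19^2 = 361
905^32 ≡ 361^2 = 130321 ≡ 207
905^64 ≡ 207^2 = 42849 ≡ 125
905^128 ≡ 125^2 = 15625 ≡ 89
905^256 ≡ 89^2 = 7921 ≡ 153
905^512 ≡ 153^2 = 23409 ≡ 105
779 = 512 + 256 + 8 + 2 + 1, so 905^779 ≡ 105·153·19·472·905 ≡ 879 (mod 971)

879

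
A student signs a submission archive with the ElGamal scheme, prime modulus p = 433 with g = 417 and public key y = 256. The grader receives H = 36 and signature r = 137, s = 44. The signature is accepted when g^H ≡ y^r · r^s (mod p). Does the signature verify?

does not verify

Left side g^H mod p:
417^2 = 173889 ≡ 256
417^4 ≡ 256^2 = 65536 ≡ 153
417^8 ≡ 153^2 = 23409 ≡ 27
417^16 ≡ 27^2 = 729 ≡ 296
417^32 ≡ 296^2 = 87616 ≡ 150
36 = 32 + 4, so 417^36 ≡ 150·153 ≡ 1 (mod 433)
Right side y^r · r^s mod p:
256^2 = 65536 ≡ 153
256^4 ≡ 153^2 = 23409 ≡ 27
256^8 ≡ 27^2 = 729 ≡ 296
256^16 ≡ 296^2 = 87616 ≡ 150
256^32 ≡ 150^2 = 22500 ≡ 417
256^64 ≡ 417^2 = 173889 ≡ 256
256^128 ≡ 256^2 = 65536 ≡ 153
137 = 128 + 8 + 1, so 256^137 ≡ 153·296·256 ≡ 153 (mod 433)
137^2 = 18769 ≡ 150
137^4 ≡ 150^2 = 22500 ≡ 417
137^8 ≡ 417^2 = 173889 ≡ 256
137^16 ≡ 256^2 = 65536 ≡ 153
137^32 ≡ 153^2 = 23409 ≡ 27
44 = 32 + 8 + 4, so 137^44 ≡ 27·256·417 ≡ 256 (mod 433)
153·256 = 39168 ≡ 198 (mod 433)
1 ≠ 198, so verification fails.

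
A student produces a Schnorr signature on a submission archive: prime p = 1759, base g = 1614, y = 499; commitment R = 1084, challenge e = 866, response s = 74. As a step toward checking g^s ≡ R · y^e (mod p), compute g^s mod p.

1614^74 mod 1759 = 34

34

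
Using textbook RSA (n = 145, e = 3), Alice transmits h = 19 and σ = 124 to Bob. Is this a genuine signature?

genuine

Squares mod 145: σ^1≡124, σ^2≡6
3 = 2 + 1, so σ^3 ≡ 6·124 ≡ 19 (mod 145)
Since 19 equals the digest 19, verification succeeds.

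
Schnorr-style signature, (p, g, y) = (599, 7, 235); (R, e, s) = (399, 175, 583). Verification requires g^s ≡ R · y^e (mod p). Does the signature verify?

g^s mod p:
Squares mod 599: 7^1≡7, 7^2≡49, 7^4≡5, 7^8≡25, 7^16≡26, 7^32≡77, 7^64≡538, 7^128≡127, 7^256≡555, 7^512≡139
583 = 512 + 64 + 4 + 2 + 1, so 7^583 ≡ 139·538·5·49·7 ≡ 438 (mod 599)
R · y^e mod p:
Squares mod 599: 235^1≡235, 235^2≡117, 235^4≡511, 235^8≡556, 235^16≡52, 235^32≡308, 235^64≡222, 235^128≡166
175 = 128 + 32 + 8 + 4 + 2 + 1, so 235^175 ≡ 166·308·556·511·117·235 ≡ 483 (mod 599)
399·483 = 192717 ≡ 438 (mod 599)
438 ≡ 438 (mod 599); signature holds.

verifies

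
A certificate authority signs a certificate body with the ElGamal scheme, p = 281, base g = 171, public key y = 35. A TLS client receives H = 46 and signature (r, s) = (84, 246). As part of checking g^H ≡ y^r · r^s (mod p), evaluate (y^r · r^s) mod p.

66

35^2 = 1225 ≡ 101
35^4 ≡ 101^2 = 10201 ≡ 85
35^8 ≡ 85^2 = 7225 ≡ 200
35^16 ≡ 200^2 = 40000 ≡ 98
35^32 ≡ 98^2 = 9604 ≡ 50
35^64 ≡ 50^2 = 2500 ≡ 252
84 = 64 + 16 + 4, so 35^84 ≡ 252·98·85 ≡ 90 (mod 281)
84^2 = 7056 ≡ 31
84^4 ≡ 31^2 = 961 ≡ 118
84^8 ≡ 118^2 = 13924 ≡ 155
84^16 ≡ 155^2 = 24025 ≡ 140
84^32 ≡ 140^2 = 19600 ≡ 211
84^64 ≡ 211^2 = 44521 ≡ 123
84^128 ≡ 123^2 = 15129 ≡ 236
246 = 128 + 64 + 32 + 16 + 4 + 2, so 84^246 ≡ 236·123·211·140·118·31 ≡ 263 (mod 281)
y^r · r^s ≡ 90·263 = 23670 ≡ 66 (mod 281)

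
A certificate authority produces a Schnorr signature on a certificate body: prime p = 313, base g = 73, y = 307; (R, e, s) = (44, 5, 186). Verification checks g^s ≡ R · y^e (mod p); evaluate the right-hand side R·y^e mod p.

Squares mod 313: 307^1≡307, 307^2≡36, 307^4≡44
5 = 4 + 1, so 307^5 ≡ 44·307 ≡ 49 (mod 313)
R · y^e ≡ 44·49 = 2156 ≡ 278 (mod 313)

278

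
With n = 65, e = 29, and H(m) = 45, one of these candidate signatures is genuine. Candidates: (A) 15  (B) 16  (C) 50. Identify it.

A

Candidate A: Squares mod 65: 15^1≡15, 15^2≡30, 15^4≡55, 15^8≡35, 15^16≡55; 29 = 16 + 8 + 4 + 1, so 15^29 ≡ 55·35·55·15 ≡ 45 (mod 65)
  → matches H(m) = 45
Candidate B: Squares mod 65: 16^1≡16, 16^2≡61, 16^4≡16, 16^8≡61, 16^16≡16; 29 = 16 + 8 + 4 + 1, so 16^29 ≡ 16·61·16·16 ≡ 61 (mod 65)
Candidate C: Squares mod 65: 50^1≡50, 50^2≡30, 50^4≡55, 50^8≡35, 50^16≡55; 29 = 16 + 8 + 4 + 1, so 50^29 ≡ 55·35·55·50 ≡ 20 (mod 65)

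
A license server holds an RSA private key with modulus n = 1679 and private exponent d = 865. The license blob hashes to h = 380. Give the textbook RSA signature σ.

453

h^2 ≡ 380^2 = 144400 ≡ 6
h^4 ≡ 6^2 = 36
h^8 ≡ 36^2 = 1296
h^16 ≡ 1296^2 = 1679616 ≡ 616
h^32 ≡ 616^2 = 379456 ≡ 2
h^64 ≡ 2^2 = 4
h^128 ≡ 4^2 = 16
h^256 ≡ 16^2 = 256
h^512 ≡ 256^2 = 65536 ≡ 55
865 = 512 + 256 + 64 + 32 + 1, so h^865 ≡ 55·256·4·2·380 ≡ 453 (mod 1679)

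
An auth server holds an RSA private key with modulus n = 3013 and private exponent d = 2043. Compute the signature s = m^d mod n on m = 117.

233

Squares mod 3013: m^1≡117, m^2≡1637, m^4≡1212, m^8≡1613, m^16≡1550, m^32≡1139, m^64≡1731, m^128≡1439, m^256≡790, m^512≡409, m^1024≡1566
2043 = 1024 + 512 + 256 + 128 + 64 + 32 + 16 + 8 + 2 + 1, so m^2043 ≡ 1566·409·790·1439·1731·1139·1550·1613·1637·117 ≡ 233 (mod 3013)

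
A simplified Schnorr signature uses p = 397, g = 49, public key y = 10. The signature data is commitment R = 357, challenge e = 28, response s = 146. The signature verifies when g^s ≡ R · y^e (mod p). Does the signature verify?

verifies

g^s mod p:
49^2 = 2401 ≡ 19
49^4 ≡ 19^2 = 361
49^8 ≡ 361^2 = 130321 ≡ 105
49^16 ≡ 105^2 = 11025 ≡ 306
49^32 ≡ 306^2 = 93636 ≡ 341
49^64 ≡ 341^2 = 116281 ≡ 357
49^128 ≡ 357^2 = 127449 ≡ 12
146 = 128 + 16 + 2, so 49^146 ≡ 12·306·19 ≡ 293 (mod 397)
R · y^e mod p:
10^2 = 100
10^4 ≡ 100^2 = 10000 ≡ 75
10^8 ≡ 75^2 = 5625 ≡ 67
10^16 ≡ 67^2 = 4489 ≡ 122
28 = 16 + 8 + 4, so 10^28 ≡ 122·67·75 ≡ 82 (mod 397)
357·82 = 29274 ≡ 293 (mod 397)
293 ≡ 293 (mod 397); signature holds.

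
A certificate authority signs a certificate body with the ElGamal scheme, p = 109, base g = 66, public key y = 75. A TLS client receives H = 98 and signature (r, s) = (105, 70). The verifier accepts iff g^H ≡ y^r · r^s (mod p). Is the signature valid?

valid

Left side g^H mod p:
66^2 = 4356 ≡ 105
66^4 ≡ 105^2 = 11025 ≡ 16
66^8 ≡ 16^2 = 256 ≡ 38
66^16 ≡ 38^2 = 1444 ≡ 27
66^32 ≡ 27^2 = 729 ≡ 75
66^64 ≡ 75^2 = 5625 ≡ 66
98 = 64 + 32 + 2, so 66^98 ≡ 66·75·105 ≡ 38 (mod 109)
Right side y^r · r^s mod p:
75^2 = 5625 ≡ 66
75^4 ≡ 66^2 = 4356 ≡ 105
75^8 ≡ 105^2 = 11025 ≡ 16
75^16 ≡ 16^2 = 256 ≡ 38
75^32 ≡ 38^2 = 1444 ≡ 27
75^64 ≡ 27^2 = 729 ≡ 75
105 = 64 + 32 + 8 + 1, so 75^105 ≡ 75·27·16·75 ≡ 63 (mod 109)
105^2 = 11025 ≡ 16
105^4 ≡ 16^2 = 256 ≡ 38
105^8 ≡ 38^2 = 1444 ≡ 27
105^16 ≡ 27^2 = 729 ≡ 75
105^32 ≡ 75^2 = 5625 ≡ 66
105^64 ≡ 66^2 = 4356 ≡ 105
70 = 64 + 4 + 2, so 105^70 ≡ 105·38·16 ≡ 75 (mod 109)
63·75 = 4725 ≡ 38 (mod 109)
38 ≡ 38 (mod 109), so the signature is genuine.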